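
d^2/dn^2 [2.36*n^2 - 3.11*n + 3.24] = 4.72000000000000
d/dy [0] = 0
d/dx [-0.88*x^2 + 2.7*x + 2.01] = 2.7 - 1.76*x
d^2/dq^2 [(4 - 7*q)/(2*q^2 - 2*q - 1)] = 4*(2*(2*q - 1)^2*(7*q - 4) + (21*q - 11)*(-2*q^2 + 2*q + 1))/(-2*q^2 + 2*q + 1)^3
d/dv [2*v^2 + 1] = 4*v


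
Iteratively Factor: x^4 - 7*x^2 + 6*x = (x - 1)*(x^3 + x^2 - 6*x) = (x - 1)*(x + 3)*(x^2 - 2*x) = x*(x - 1)*(x + 3)*(x - 2)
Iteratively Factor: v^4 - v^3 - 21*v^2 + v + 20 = (v - 5)*(v^3 + 4*v^2 - v - 4) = (v - 5)*(v - 1)*(v^2 + 5*v + 4) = (v - 5)*(v - 1)*(v + 1)*(v + 4)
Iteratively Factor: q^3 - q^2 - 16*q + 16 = (q + 4)*(q^2 - 5*q + 4) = (q - 1)*(q + 4)*(q - 4)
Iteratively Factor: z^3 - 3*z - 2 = (z + 1)*(z^2 - z - 2) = (z + 1)^2*(z - 2)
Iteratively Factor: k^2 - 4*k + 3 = (k - 1)*(k - 3)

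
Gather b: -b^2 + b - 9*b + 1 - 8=-b^2 - 8*b - 7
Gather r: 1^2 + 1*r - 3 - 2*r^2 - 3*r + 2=-2*r^2 - 2*r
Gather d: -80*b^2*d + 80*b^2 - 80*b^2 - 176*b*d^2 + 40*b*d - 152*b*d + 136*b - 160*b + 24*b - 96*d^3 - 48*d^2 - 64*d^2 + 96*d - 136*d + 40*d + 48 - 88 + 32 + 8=-96*d^3 + d^2*(-176*b - 112) + d*(-80*b^2 - 112*b)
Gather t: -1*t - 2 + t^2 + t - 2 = t^2 - 4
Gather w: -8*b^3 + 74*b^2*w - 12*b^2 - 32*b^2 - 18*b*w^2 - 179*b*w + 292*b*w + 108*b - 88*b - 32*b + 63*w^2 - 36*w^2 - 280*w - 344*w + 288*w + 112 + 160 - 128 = -8*b^3 - 44*b^2 - 12*b + w^2*(27 - 18*b) + w*(74*b^2 + 113*b - 336) + 144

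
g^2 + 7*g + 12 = (g + 3)*(g + 4)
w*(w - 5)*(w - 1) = w^3 - 6*w^2 + 5*w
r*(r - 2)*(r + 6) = r^3 + 4*r^2 - 12*r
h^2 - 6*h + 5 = (h - 5)*(h - 1)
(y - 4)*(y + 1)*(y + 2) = y^3 - y^2 - 10*y - 8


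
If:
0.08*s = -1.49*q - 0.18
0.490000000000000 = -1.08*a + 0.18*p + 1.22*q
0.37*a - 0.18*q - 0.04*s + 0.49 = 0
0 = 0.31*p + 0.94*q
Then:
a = -0.78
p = 1.57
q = -0.52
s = 7.39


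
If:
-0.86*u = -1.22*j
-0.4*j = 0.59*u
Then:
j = 0.00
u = 0.00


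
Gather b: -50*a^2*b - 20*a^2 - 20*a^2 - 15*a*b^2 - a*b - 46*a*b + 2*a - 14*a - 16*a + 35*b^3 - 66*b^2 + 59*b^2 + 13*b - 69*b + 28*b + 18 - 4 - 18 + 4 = -40*a^2 - 28*a + 35*b^3 + b^2*(-15*a - 7) + b*(-50*a^2 - 47*a - 28)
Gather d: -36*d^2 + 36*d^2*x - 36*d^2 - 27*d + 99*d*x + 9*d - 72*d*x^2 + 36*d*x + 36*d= d^2*(36*x - 72) + d*(-72*x^2 + 135*x + 18)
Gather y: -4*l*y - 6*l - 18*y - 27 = -6*l + y*(-4*l - 18) - 27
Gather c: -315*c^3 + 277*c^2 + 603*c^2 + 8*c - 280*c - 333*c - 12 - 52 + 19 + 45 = -315*c^3 + 880*c^2 - 605*c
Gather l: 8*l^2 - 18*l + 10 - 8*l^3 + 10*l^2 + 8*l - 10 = -8*l^3 + 18*l^2 - 10*l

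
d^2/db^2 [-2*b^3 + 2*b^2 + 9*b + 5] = 4 - 12*b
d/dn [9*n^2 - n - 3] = 18*n - 1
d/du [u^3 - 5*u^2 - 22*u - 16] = 3*u^2 - 10*u - 22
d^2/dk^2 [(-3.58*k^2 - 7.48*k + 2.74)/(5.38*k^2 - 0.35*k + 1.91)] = (1.13686837721616e-13*k^4 - 446.490504*k^3 + 696.57012*k^2 + 430.221384*k - 91.76124)/(155.720872*k^6 - 30.39162*k^5 + 167.828562*k^4 - 21.622055*k^3 + 59.582259*k^2 - 3.830505*k + 6.967871)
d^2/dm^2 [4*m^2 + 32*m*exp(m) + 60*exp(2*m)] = 32*m*exp(m) + 240*exp(2*m) + 64*exp(m) + 8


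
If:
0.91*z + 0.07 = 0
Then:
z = -0.08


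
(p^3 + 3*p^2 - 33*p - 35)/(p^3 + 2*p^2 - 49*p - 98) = (p^2 - 4*p - 5)/(p^2 - 5*p - 14)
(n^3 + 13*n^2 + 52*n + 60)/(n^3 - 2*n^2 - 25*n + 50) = (n^2 + 8*n + 12)/(n^2 - 7*n + 10)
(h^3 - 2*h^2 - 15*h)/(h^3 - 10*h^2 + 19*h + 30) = h*(h + 3)/(h^2 - 5*h - 6)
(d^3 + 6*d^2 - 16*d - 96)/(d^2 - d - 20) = (d^2 + 2*d - 24)/(d - 5)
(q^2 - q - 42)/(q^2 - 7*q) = (q + 6)/q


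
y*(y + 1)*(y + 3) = y^3 + 4*y^2 + 3*y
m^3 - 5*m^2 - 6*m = m*(m - 6)*(m + 1)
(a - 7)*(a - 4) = a^2 - 11*a + 28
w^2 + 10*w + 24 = (w + 4)*(w + 6)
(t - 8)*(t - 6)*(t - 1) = t^3 - 15*t^2 + 62*t - 48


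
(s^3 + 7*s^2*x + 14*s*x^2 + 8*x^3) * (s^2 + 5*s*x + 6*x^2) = s^5 + 12*s^4*x + 55*s^3*x^2 + 120*s^2*x^3 + 124*s*x^4 + 48*x^5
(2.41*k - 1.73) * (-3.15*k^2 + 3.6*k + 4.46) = -7.5915*k^3 + 14.1255*k^2 + 4.5206*k - 7.7158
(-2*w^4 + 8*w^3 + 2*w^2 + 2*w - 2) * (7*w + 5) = -14*w^5 + 46*w^4 + 54*w^3 + 24*w^2 - 4*w - 10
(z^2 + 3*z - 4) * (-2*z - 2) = -2*z^3 - 8*z^2 + 2*z + 8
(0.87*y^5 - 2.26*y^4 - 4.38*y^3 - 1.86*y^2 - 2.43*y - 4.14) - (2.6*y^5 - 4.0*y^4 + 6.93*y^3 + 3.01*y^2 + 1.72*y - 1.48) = -1.73*y^5 + 1.74*y^4 - 11.31*y^3 - 4.87*y^2 - 4.15*y - 2.66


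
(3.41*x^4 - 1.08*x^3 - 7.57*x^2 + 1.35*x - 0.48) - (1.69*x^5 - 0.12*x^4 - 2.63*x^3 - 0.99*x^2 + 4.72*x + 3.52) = -1.69*x^5 + 3.53*x^4 + 1.55*x^3 - 6.58*x^2 - 3.37*x - 4.0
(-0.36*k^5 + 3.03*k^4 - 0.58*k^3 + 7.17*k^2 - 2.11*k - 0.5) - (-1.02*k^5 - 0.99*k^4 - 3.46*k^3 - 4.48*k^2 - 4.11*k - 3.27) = 0.66*k^5 + 4.02*k^4 + 2.88*k^3 + 11.65*k^2 + 2.0*k + 2.77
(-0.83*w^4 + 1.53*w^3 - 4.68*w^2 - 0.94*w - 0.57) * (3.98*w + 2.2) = -3.3034*w^5 + 4.2634*w^4 - 15.2604*w^3 - 14.0372*w^2 - 4.3366*w - 1.254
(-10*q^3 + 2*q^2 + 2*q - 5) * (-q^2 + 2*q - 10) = 10*q^5 - 22*q^4 + 102*q^3 - 11*q^2 - 30*q + 50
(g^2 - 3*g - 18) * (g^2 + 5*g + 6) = g^4 + 2*g^3 - 27*g^2 - 108*g - 108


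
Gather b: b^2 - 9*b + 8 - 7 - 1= b^2 - 9*b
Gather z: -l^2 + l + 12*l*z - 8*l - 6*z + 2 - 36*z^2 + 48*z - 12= -l^2 - 7*l - 36*z^2 + z*(12*l + 42) - 10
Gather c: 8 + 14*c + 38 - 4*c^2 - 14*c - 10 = 36 - 4*c^2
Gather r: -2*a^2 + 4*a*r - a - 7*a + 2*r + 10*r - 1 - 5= -2*a^2 - 8*a + r*(4*a + 12) - 6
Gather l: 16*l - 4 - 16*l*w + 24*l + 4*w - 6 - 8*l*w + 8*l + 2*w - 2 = l*(48 - 24*w) + 6*w - 12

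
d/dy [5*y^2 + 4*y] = 10*y + 4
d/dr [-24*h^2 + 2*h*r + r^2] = 2*h + 2*r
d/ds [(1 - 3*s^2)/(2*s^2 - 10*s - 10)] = (15*s^2 + 28*s + 5)/(2*(s^4 - 10*s^3 + 15*s^2 + 50*s + 25))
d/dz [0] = 0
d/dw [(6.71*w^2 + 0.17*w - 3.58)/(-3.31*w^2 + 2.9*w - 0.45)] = (20.0217*w^2 - 29.7386*w + 10.3055)/(10.9561*w^4 - 19.198*w^3 + 11.389*w^2 - 2.61*w + 0.2025)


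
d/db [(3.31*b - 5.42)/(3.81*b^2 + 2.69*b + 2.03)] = (-12.6111*b^2 + 41.3004*b + 21.2991)/(14.5161*b^4 + 20.4978*b^3 + 22.7047*b^2 + 10.9214*b + 4.1209)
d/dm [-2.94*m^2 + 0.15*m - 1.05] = 0.15 - 5.88*m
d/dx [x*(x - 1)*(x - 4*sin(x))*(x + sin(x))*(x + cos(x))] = -x*(x - 1)*(x - 4*sin(x))*(x + sin(x))*(sin(x) - 1) + x*(x - 1)*(x - 4*sin(x))*(x + cos(x))*(cos(x) + 1) - x*(x - 1)*(x + sin(x))*(x + cos(x))*(4*cos(x) - 1) + x*(x - 4*sin(x))*(x + sin(x))*(x + cos(x)) + (x - 1)*(x - 4*sin(x))*(x + sin(x))*(x + cos(x))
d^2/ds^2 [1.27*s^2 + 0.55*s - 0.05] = 2.54000000000000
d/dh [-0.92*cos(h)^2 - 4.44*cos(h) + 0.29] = (1.84*cos(h) + 4.44)*sin(h)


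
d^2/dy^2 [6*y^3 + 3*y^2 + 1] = 36*y + 6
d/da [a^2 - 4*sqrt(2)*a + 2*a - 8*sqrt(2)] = 2*a - 4*sqrt(2) + 2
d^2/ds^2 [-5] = 0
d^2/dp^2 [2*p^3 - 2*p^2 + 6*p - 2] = 12*p - 4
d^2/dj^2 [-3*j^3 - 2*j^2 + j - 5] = -18*j - 4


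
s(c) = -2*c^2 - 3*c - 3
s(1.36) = -10.78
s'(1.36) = -8.44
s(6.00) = -93.00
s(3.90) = -45.12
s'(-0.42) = -1.32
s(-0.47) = -2.03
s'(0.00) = -3.00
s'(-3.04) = 9.16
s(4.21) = -51.08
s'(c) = -4*c - 3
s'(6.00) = -27.00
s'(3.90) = -18.60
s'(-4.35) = 14.40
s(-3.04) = -12.36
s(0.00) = -3.00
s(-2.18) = -5.96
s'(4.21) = -19.84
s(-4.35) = -27.80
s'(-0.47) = -1.12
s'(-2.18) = 5.72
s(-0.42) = -2.09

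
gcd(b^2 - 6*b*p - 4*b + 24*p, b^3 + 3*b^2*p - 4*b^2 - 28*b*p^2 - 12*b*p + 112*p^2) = b - 4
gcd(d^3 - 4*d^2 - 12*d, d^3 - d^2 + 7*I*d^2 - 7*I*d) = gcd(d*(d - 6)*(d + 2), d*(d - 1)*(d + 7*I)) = d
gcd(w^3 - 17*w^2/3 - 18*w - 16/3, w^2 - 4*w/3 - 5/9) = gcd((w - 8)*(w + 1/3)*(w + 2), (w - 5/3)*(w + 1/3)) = w + 1/3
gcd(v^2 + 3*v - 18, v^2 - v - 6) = v - 3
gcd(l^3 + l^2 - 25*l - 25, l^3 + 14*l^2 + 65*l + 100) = l + 5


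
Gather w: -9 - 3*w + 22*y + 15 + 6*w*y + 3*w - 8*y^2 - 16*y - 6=6*w*y - 8*y^2 + 6*y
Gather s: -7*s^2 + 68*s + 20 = -7*s^2 + 68*s + 20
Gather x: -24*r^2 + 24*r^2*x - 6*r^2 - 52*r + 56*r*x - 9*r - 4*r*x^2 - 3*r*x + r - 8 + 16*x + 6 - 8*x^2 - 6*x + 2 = -30*r^2 - 60*r + x^2*(-4*r - 8) + x*(24*r^2 + 53*r + 10)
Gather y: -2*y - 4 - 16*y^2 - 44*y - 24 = -16*y^2 - 46*y - 28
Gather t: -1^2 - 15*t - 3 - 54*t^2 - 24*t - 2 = -54*t^2 - 39*t - 6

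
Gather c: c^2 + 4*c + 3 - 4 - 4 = c^2 + 4*c - 5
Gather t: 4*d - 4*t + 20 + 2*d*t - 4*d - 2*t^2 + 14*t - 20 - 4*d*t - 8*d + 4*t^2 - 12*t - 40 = -8*d + 2*t^2 + t*(-2*d - 2) - 40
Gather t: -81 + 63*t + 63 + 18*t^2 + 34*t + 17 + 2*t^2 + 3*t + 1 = 20*t^2 + 100*t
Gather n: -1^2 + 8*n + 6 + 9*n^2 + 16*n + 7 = 9*n^2 + 24*n + 12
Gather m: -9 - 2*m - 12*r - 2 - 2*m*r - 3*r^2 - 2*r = m*(-2*r - 2) - 3*r^2 - 14*r - 11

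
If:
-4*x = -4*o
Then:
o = x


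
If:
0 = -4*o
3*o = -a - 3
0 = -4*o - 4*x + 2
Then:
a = -3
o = 0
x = 1/2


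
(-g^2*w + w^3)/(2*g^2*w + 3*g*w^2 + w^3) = (-g + w)/(2*g + w)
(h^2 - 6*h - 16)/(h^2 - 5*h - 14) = (h - 8)/(h - 7)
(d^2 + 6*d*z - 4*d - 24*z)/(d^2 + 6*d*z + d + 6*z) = (d - 4)/(d + 1)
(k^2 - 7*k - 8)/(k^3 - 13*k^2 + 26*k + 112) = (k + 1)/(k^2 - 5*k - 14)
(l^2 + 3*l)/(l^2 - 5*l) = (l + 3)/(l - 5)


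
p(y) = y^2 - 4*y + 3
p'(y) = 2*y - 4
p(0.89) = 0.23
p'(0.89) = -2.22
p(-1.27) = 9.69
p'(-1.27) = -6.54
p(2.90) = -0.19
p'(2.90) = 1.80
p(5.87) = 13.98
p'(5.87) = 7.74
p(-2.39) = 18.27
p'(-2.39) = -8.78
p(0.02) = 2.92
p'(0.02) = -3.96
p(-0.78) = 6.73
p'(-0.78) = -5.56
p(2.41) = -0.83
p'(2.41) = 0.82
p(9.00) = 48.00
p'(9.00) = 14.00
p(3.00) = 0.00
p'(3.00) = 2.00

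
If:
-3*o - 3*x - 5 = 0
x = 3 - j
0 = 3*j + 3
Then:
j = -1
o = -17/3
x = 4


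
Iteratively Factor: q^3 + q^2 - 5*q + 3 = (q - 1)*(q^2 + 2*q - 3) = (q - 1)*(q + 3)*(q - 1)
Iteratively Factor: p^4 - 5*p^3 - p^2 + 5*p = (p + 1)*(p^3 - 6*p^2 + 5*p) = p*(p + 1)*(p^2 - 6*p + 5) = p*(p - 1)*(p + 1)*(p - 5)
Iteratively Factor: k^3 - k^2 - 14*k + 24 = (k - 3)*(k^2 + 2*k - 8) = (k - 3)*(k + 4)*(k - 2)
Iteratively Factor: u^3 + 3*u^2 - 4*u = (u + 4)*(u^2 - u) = u*(u + 4)*(u - 1)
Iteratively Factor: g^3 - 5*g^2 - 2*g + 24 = (g - 3)*(g^2 - 2*g - 8) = (g - 4)*(g - 3)*(g + 2)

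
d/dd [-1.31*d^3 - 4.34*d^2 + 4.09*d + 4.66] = -3.93*d^2 - 8.68*d + 4.09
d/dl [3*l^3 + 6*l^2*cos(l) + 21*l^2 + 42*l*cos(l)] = -6*l^2*sin(l) + 9*l^2 - 42*l*sin(l) + 12*l*cos(l) + 42*l + 42*cos(l)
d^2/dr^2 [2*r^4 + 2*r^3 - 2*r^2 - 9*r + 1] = 24*r^2 + 12*r - 4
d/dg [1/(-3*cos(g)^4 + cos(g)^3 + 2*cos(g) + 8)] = (-12*cos(g)^3 + 3*cos(g)^2 + 2)*sin(g)/(-3*cos(g)^4 + cos(g)^3 + 2*cos(g) + 8)^2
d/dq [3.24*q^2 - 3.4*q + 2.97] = 6.48*q - 3.4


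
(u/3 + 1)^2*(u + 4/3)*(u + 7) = u^4/9 + 43*u^3/27 + 205*u^2/27 + 131*u/9 + 28/3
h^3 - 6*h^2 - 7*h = h*(h - 7)*(h + 1)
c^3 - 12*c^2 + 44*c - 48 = (c - 6)*(c - 4)*(c - 2)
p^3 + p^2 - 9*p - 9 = (p - 3)*(p + 1)*(p + 3)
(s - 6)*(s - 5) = s^2 - 11*s + 30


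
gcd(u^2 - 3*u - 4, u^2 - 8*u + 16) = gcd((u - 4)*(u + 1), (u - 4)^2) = u - 4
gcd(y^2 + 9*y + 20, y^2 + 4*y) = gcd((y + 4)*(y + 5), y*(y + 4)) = y + 4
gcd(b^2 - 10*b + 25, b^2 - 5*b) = b - 5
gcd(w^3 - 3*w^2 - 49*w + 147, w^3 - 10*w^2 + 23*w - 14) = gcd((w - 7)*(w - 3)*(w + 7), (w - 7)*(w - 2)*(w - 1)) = w - 7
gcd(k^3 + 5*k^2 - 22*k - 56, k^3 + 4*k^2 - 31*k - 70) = k^2 + 9*k + 14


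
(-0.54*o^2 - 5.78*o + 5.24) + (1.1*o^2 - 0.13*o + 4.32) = 0.56*o^2 - 5.91*o + 9.56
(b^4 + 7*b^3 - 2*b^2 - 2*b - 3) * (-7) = -7*b^4 - 49*b^3 + 14*b^2 + 14*b + 21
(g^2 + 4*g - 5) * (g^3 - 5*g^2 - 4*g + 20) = g^5 - g^4 - 29*g^3 + 29*g^2 + 100*g - 100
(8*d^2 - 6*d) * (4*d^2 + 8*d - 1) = 32*d^4 + 40*d^3 - 56*d^2 + 6*d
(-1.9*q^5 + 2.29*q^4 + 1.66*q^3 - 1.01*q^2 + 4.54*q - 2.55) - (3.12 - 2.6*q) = -1.9*q^5 + 2.29*q^4 + 1.66*q^3 - 1.01*q^2 + 7.14*q - 5.67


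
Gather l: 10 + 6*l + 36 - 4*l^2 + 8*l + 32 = -4*l^2 + 14*l + 78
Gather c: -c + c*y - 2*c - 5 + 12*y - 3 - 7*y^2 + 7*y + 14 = c*(y - 3) - 7*y^2 + 19*y + 6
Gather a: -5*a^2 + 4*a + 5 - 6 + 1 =-5*a^2 + 4*a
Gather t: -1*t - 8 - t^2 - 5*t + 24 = -t^2 - 6*t + 16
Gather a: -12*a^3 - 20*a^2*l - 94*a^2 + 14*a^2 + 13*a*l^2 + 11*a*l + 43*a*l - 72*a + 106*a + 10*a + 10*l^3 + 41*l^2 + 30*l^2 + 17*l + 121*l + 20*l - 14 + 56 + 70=-12*a^3 + a^2*(-20*l - 80) + a*(13*l^2 + 54*l + 44) + 10*l^3 + 71*l^2 + 158*l + 112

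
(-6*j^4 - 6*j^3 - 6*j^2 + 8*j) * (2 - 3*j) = 18*j^5 + 6*j^4 + 6*j^3 - 36*j^2 + 16*j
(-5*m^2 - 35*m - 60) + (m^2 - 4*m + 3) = -4*m^2 - 39*m - 57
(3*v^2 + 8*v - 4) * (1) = 3*v^2 + 8*v - 4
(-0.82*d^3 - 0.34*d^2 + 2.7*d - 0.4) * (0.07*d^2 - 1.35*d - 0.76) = -0.0574*d^5 + 1.0832*d^4 + 1.2712*d^3 - 3.4146*d^2 - 1.512*d + 0.304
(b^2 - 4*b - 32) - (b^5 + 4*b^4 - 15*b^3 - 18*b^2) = -b^5 - 4*b^4 + 15*b^3 + 19*b^2 - 4*b - 32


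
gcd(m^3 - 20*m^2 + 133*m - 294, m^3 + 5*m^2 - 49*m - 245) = m - 7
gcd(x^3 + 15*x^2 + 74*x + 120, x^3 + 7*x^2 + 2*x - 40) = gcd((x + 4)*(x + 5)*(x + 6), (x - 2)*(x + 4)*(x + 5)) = x^2 + 9*x + 20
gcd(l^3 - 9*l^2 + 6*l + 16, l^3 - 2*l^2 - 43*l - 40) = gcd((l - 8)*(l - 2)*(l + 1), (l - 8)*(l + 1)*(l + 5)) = l^2 - 7*l - 8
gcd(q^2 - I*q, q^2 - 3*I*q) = q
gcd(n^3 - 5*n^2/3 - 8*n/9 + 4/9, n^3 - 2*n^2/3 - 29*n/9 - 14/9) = n + 2/3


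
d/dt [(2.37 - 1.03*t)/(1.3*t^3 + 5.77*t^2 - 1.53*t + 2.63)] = (2.678*t^3 - 3.2999*t^2 - 27.3498*t + 0.9172)/(1.69*t^6 + 15.002*t^5 + 29.3149*t^4 - 10.8182*t^3 + 32.6911*t^2 - 8.0478*t + 6.9169)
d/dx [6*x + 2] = 6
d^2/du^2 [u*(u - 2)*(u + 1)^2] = 12*u^2 - 6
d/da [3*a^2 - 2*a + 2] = 6*a - 2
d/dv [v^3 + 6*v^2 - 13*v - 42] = 3*v^2 + 12*v - 13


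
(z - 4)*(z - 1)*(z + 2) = z^3 - 3*z^2 - 6*z + 8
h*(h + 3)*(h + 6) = h^3 + 9*h^2 + 18*h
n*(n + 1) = n^2 + n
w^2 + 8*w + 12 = (w + 2)*(w + 6)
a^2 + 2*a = a*(a + 2)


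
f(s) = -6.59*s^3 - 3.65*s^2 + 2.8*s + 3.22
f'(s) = -19.77*s^2 - 7.3*s + 2.8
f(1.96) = -54.93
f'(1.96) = -87.46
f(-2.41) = 67.52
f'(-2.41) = -94.43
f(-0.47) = 1.78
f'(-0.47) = 1.86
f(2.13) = -71.06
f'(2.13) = -102.44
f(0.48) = 2.99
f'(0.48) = -5.26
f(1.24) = -11.48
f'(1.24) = -36.65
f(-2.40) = 66.58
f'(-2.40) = -93.56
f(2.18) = -76.30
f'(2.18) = -107.07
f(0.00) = 3.22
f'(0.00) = 2.80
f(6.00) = -1534.82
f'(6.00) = -752.72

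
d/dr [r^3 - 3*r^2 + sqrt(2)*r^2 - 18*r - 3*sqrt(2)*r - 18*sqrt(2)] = 3*r^2 - 6*r + 2*sqrt(2)*r - 18 - 3*sqrt(2)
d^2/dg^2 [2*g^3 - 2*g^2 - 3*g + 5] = 12*g - 4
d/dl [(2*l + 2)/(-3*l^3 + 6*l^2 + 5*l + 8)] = 6*(2*l^3 + l^2 - 4*l + 1)/(9*l^6 - 36*l^5 + 6*l^4 + 12*l^3 + 121*l^2 + 80*l + 64)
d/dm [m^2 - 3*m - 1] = 2*m - 3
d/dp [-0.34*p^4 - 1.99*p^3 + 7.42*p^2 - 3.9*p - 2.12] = -1.36*p^3 - 5.97*p^2 + 14.84*p - 3.9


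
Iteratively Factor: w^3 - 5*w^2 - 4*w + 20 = (w + 2)*(w^2 - 7*w + 10) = (w - 2)*(w + 2)*(w - 5)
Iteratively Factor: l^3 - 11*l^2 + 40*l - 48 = (l - 4)*(l^2 - 7*l + 12) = (l - 4)*(l - 3)*(l - 4)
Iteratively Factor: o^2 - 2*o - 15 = (o - 5)*(o + 3)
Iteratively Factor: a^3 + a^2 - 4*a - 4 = (a + 1)*(a^2 - 4) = (a - 2)*(a + 1)*(a + 2)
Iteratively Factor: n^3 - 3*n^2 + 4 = (n + 1)*(n^2 - 4*n + 4) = (n - 2)*(n + 1)*(n - 2)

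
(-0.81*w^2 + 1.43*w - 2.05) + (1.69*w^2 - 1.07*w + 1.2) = 0.88*w^2 + 0.36*w - 0.85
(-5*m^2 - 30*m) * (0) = 0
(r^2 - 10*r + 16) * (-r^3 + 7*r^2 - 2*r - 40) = -r^5 + 17*r^4 - 88*r^3 + 92*r^2 + 368*r - 640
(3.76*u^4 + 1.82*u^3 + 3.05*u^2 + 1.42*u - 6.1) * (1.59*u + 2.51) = 5.9784*u^5 + 12.3314*u^4 + 9.4177*u^3 + 9.9133*u^2 - 6.1348*u - 15.311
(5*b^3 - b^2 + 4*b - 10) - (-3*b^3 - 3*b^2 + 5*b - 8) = 8*b^3 + 2*b^2 - b - 2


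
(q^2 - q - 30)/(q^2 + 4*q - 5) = (q - 6)/(q - 1)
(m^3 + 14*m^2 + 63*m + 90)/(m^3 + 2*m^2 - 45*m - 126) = (m + 5)/(m - 7)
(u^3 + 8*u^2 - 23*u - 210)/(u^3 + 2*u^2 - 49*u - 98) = (u^2 + u - 30)/(u^2 - 5*u - 14)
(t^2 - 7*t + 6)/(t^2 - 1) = (t - 6)/(t + 1)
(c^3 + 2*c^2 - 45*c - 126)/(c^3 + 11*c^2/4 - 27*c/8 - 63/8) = 8*(c^2 - c - 42)/(8*c^2 - 2*c - 21)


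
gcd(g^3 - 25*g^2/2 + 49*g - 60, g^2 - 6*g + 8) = g - 4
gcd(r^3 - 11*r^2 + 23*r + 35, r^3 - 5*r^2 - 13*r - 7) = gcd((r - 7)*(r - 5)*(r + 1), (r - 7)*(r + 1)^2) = r^2 - 6*r - 7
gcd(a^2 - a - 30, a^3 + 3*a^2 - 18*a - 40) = a + 5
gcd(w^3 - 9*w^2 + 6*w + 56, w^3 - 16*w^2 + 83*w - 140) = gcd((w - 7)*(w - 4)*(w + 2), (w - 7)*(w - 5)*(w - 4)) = w^2 - 11*w + 28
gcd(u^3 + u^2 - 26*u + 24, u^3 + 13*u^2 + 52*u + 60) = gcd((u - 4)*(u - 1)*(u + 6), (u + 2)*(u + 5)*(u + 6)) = u + 6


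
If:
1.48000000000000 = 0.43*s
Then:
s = 3.44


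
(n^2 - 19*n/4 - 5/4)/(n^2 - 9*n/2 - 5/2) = (4*n + 1)/(2*(2*n + 1))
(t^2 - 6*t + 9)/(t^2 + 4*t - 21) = (t - 3)/(t + 7)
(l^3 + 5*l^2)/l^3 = (l + 5)/l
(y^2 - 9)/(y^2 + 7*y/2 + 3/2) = 2*(y - 3)/(2*y + 1)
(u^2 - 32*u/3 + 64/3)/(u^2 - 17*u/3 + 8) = (u - 8)/(u - 3)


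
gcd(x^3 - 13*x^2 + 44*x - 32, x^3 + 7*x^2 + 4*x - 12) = x - 1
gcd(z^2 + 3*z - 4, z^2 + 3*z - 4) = z^2 + 3*z - 4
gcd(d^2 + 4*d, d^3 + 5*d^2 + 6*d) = d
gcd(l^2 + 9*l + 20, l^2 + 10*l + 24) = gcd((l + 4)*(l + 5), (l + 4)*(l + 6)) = l + 4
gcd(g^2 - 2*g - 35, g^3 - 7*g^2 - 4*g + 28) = g - 7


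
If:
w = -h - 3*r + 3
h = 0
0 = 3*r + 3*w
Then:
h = 0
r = 3/2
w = -3/2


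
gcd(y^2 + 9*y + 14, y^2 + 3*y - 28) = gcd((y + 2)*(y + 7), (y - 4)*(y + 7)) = y + 7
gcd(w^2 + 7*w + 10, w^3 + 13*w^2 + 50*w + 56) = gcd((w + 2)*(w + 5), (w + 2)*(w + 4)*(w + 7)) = w + 2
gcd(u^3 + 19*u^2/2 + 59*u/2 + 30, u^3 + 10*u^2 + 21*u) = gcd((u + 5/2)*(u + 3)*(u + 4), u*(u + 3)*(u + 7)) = u + 3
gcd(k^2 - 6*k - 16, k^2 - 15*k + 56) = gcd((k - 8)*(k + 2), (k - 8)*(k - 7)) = k - 8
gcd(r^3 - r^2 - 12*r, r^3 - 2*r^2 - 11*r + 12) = r^2 - r - 12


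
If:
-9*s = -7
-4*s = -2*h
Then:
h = 14/9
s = 7/9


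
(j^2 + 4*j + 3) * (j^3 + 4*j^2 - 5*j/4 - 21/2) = j^5 + 8*j^4 + 71*j^3/4 - 7*j^2/2 - 183*j/4 - 63/2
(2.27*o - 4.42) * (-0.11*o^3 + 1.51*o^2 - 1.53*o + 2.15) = -0.2497*o^4 + 3.9139*o^3 - 10.1473*o^2 + 11.6431*o - 9.503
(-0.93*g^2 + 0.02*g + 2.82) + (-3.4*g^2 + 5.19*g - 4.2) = -4.33*g^2 + 5.21*g - 1.38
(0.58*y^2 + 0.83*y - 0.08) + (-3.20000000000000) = 0.58*y^2 + 0.83*y - 3.28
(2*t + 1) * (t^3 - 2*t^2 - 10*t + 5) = 2*t^4 - 3*t^3 - 22*t^2 + 5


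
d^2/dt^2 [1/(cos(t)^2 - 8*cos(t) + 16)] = 2*(-4*cos(t) - cos(2*t) + 2)/(cos(t) - 4)^4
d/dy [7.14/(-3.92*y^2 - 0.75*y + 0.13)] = (55.9776*y + 5.355)/(3.92*y^2 + 0.75*y - 0.13)^2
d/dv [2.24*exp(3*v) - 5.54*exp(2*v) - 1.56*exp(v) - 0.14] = (6.72*exp(2*v) - 11.08*exp(v) - 1.56)*exp(v)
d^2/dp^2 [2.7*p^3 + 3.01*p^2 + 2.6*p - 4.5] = 16.2*p + 6.02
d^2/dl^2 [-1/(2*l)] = -1/l^3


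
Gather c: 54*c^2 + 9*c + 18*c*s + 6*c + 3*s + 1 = 54*c^2 + c*(18*s + 15) + 3*s + 1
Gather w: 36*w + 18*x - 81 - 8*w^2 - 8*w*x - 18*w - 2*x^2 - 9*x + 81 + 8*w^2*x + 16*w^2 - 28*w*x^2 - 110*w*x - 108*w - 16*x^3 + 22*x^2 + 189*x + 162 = w^2*(8*x + 8) + w*(-28*x^2 - 118*x - 90) - 16*x^3 + 20*x^2 + 198*x + 162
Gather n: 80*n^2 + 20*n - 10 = 80*n^2 + 20*n - 10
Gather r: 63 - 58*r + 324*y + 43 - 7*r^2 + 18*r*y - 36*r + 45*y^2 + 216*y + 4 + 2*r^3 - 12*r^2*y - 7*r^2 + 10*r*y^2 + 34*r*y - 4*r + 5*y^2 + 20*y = 2*r^3 + r^2*(-12*y - 14) + r*(10*y^2 + 52*y - 98) + 50*y^2 + 560*y + 110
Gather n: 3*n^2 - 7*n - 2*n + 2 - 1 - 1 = 3*n^2 - 9*n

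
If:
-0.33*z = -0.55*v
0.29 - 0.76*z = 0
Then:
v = 0.23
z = 0.38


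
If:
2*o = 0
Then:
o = 0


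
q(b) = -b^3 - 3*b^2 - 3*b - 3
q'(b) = -3*b^2 - 6*b - 3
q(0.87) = -8.54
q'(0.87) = -10.49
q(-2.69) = 2.83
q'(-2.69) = -8.57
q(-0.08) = -2.78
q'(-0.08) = -2.54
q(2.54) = -46.36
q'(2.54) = -37.59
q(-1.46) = -1.90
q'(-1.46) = -0.63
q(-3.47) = 13.07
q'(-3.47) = -18.30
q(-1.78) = -1.53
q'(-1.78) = -1.83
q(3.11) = -71.43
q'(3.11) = -50.68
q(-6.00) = 123.00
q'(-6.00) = -75.00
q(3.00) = -66.00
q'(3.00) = -48.00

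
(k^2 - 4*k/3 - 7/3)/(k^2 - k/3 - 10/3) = (-3*k^2 + 4*k + 7)/(-3*k^2 + k + 10)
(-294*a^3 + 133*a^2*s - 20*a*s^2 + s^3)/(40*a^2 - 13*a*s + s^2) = (-294*a^3 + 133*a^2*s - 20*a*s^2 + s^3)/(40*a^2 - 13*a*s + s^2)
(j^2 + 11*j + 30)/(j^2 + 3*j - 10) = (j + 6)/(j - 2)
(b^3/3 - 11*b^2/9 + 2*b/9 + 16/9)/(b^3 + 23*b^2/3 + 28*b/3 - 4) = (3*b^3 - 11*b^2 + 2*b + 16)/(3*(3*b^3 + 23*b^2 + 28*b - 12))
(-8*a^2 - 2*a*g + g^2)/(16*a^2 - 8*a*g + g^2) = (-2*a - g)/(4*a - g)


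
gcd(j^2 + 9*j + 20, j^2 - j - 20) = j + 4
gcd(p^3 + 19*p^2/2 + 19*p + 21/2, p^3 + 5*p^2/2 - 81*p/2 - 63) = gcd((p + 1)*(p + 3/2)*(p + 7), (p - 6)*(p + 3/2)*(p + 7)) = p^2 + 17*p/2 + 21/2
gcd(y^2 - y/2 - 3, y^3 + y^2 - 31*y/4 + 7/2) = y - 2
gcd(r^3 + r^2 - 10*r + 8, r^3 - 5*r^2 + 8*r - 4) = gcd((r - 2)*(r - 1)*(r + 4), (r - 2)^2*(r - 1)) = r^2 - 3*r + 2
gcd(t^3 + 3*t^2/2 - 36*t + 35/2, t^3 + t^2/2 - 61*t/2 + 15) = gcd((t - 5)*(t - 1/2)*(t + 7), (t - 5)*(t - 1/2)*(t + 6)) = t^2 - 11*t/2 + 5/2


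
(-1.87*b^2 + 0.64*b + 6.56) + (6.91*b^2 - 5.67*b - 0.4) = 5.04*b^2 - 5.03*b + 6.16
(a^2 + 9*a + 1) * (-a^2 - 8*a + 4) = -a^4 - 17*a^3 - 69*a^2 + 28*a + 4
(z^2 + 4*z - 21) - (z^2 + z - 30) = 3*z + 9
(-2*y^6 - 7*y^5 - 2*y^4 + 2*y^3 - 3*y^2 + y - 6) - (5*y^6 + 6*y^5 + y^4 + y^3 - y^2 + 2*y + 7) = -7*y^6 - 13*y^5 - 3*y^4 + y^3 - 2*y^2 - y - 13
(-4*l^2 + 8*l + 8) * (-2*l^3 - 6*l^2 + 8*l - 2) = 8*l^5 + 8*l^4 - 96*l^3 + 24*l^2 + 48*l - 16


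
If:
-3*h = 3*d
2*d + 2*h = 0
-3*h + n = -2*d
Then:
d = -n/5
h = n/5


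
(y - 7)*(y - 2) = y^2 - 9*y + 14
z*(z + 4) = z^2 + 4*z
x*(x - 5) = x^2 - 5*x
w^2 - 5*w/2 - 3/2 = (w - 3)*(w + 1/2)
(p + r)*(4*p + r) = 4*p^2 + 5*p*r + r^2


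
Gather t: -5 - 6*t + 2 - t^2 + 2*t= -t^2 - 4*t - 3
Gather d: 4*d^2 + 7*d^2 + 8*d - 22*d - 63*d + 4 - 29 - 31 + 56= 11*d^2 - 77*d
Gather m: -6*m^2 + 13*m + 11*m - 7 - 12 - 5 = -6*m^2 + 24*m - 24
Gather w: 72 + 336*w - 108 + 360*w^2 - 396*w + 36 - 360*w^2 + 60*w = 0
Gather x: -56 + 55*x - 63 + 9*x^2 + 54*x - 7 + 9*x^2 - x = 18*x^2 + 108*x - 126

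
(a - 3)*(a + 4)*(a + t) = a^3 + a^2*t + a^2 + a*t - 12*a - 12*t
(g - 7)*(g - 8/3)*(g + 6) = g^3 - 11*g^2/3 - 118*g/3 + 112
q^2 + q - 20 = (q - 4)*(q + 5)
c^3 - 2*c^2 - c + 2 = (c - 2)*(c - 1)*(c + 1)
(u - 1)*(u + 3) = u^2 + 2*u - 3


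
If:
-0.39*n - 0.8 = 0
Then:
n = -2.05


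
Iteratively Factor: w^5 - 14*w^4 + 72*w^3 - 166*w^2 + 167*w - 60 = (w - 5)*(w^4 - 9*w^3 + 27*w^2 - 31*w + 12) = (w - 5)*(w - 1)*(w^3 - 8*w^2 + 19*w - 12) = (w - 5)*(w - 1)^2*(w^2 - 7*w + 12) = (w - 5)*(w - 3)*(w - 1)^2*(w - 4)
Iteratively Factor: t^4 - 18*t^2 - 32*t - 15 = (t + 1)*(t^3 - t^2 - 17*t - 15) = (t + 1)*(t + 3)*(t^2 - 4*t - 5) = (t - 5)*(t + 1)*(t + 3)*(t + 1)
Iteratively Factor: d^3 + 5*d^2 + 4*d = (d)*(d^2 + 5*d + 4) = d*(d + 1)*(d + 4)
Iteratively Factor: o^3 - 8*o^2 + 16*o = (o)*(o^2 - 8*o + 16) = o*(o - 4)*(o - 4)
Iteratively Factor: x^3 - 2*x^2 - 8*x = (x)*(x^2 - 2*x - 8) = x*(x - 4)*(x + 2)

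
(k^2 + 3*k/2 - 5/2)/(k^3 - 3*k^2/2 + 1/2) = (2*k + 5)/(2*k^2 - k - 1)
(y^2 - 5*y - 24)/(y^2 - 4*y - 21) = (y - 8)/(y - 7)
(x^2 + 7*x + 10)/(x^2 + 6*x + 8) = (x + 5)/(x + 4)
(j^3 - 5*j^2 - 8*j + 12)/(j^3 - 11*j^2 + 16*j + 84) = (j - 1)/(j - 7)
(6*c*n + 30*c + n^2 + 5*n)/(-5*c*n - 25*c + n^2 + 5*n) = (-6*c - n)/(5*c - n)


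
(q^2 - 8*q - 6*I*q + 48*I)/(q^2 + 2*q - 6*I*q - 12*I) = (q - 8)/(q + 2)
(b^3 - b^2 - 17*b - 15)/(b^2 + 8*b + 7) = (b^2 - 2*b - 15)/(b + 7)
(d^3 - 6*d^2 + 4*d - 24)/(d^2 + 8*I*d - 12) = (d^2 - 2*d*(3 + I) + 12*I)/(d + 6*I)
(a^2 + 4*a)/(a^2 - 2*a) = (a + 4)/(a - 2)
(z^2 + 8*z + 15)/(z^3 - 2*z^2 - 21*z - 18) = (z + 5)/(z^2 - 5*z - 6)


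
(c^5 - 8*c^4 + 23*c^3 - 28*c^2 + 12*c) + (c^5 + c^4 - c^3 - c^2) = 2*c^5 - 7*c^4 + 22*c^3 - 29*c^2 + 12*c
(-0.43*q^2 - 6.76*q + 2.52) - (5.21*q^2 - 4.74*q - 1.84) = -5.64*q^2 - 2.02*q + 4.36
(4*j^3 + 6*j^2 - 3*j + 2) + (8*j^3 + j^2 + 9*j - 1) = 12*j^3 + 7*j^2 + 6*j + 1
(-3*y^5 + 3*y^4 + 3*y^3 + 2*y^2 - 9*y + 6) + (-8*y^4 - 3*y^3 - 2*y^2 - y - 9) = -3*y^5 - 5*y^4 - 10*y - 3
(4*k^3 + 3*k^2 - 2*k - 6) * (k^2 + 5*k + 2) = 4*k^5 + 23*k^4 + 21*k^3 - 10*k^2 - 34*k - 12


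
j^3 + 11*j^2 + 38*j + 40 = (j + 2)*(j + 4)*(j + 5)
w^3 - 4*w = w*(w - 2)*(w + 2)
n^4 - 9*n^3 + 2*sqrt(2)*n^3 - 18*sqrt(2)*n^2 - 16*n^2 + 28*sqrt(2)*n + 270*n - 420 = (n - 7)*(n - 2)*(n - 3*sqrt(2))*(n + 5*sqrt(2))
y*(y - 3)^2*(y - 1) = y^4 - 7*y^3 + 15*y^2 - 9*y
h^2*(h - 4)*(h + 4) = h^4 - 16*h^2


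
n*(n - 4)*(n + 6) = n^3 + 2*n^2 - 24*n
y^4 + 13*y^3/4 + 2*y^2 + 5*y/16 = y*(y + 1/4)*(y + 1/2)*(y + 5/2)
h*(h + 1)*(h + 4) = h^3 + 5*h^2 + 4*h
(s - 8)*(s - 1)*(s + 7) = s^3 - 2*s^2 - 55*s + 56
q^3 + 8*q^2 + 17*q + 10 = (q + 1)*(q + 2)*(q + 5)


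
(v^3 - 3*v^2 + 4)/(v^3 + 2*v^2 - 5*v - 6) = (v - 2)/(v + 3)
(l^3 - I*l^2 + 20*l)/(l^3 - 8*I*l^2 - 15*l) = (l + 4*I)/(l - 3*I)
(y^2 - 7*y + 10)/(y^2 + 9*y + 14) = (y^2 - 7*y + 10)/(y^2 + 9*y + 14)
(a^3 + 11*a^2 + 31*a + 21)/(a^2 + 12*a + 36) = (a^3 + 11*a^2 + 31*a + 21)/(a^2 + 12*a + 36)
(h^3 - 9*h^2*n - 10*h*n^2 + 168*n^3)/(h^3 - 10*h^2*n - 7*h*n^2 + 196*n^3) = (h - 6*n)/(h - 7*n)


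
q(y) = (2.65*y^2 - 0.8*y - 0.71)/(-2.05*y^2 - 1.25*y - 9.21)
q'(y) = (4.1*y + 1.25)*(2.65*y^2 - 0.8*y - 0.71)/(-2.05*y^2 - 1.25*y - 9.21)^2 + (5.3*y - 0.8)/(-2.05*y^2 - 1.25*y - 9.21)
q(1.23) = -0.17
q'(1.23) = -0.34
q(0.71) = -0.01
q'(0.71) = -0.26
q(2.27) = -0.49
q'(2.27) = -0.27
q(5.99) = -0.99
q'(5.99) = -0.06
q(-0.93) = -0.24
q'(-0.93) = 0.52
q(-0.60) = -0.08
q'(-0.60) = 0.42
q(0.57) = 0.03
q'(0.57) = -0.22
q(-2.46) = -0.93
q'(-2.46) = 0.30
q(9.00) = -1.11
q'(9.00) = -0.02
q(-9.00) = -1.35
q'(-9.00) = 0.00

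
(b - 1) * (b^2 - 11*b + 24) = b^3 - 12*b^2 + 35*b - 24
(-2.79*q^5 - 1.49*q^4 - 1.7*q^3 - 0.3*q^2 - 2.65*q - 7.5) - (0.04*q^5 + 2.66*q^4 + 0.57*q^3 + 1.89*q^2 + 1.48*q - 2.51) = -2.83*q^5 - 4.15*q^4 - 2.27*q^3 - 2.19*q^2 - 4.13*q - 4.99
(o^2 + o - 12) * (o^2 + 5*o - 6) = o^4 + 6*o^3 - 13*o^2 - 66*o + 72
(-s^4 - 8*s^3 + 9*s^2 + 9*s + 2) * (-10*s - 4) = 10*s^5 + 84*s^4 - 58*s^3 - 126*s^2 - 56*s - 8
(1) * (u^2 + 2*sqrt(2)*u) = u^2 + 2*sqrt(2)*u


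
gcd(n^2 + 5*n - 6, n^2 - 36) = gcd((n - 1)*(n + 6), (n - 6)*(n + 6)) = n + 6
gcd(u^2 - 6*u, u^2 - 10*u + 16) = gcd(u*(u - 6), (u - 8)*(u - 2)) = 1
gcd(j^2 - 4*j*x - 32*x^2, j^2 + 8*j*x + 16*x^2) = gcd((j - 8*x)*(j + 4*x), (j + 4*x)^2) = j + 4*x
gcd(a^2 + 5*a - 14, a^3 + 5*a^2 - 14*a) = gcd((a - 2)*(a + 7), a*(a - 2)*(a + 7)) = a^2 + 5*a - 14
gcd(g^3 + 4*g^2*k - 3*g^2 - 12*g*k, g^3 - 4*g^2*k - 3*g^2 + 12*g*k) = g^2 - 3*g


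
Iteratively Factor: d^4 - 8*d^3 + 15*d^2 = (d - 3)*(d^3 - 5*d^2) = d*(d - 3)*(d^2 - 5*d) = d*(d - 5)*(d - 3)*(d)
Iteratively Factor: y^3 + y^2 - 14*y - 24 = (y - 4)*(y^2 + 5*y + 6) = (y - 4)*(y + 3)*(y + 2)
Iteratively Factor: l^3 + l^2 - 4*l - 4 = (l + 1)*(l^2 - 4) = (l + 1)*(l + 2)*(l - 2)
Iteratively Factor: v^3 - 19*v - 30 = (v + 3)*(v^2 - 3*v - 10) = (v - 5)*(v + 3)*(v + 2)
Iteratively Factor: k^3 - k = (k + 1)*(k^2 - k) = k*(k + 1)*(k - 1)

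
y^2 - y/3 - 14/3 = (y - 7/3)*(y + 2)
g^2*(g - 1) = g^3 - g^2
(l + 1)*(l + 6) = l^2 + 7*l + 6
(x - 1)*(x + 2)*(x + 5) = x^3 + 6*x^2 + 3*x - 10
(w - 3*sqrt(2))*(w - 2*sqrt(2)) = w^2 - 5*sqrt(2)*w + 12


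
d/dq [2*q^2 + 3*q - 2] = 4*q + 3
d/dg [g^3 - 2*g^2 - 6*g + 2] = 3*g^2 - 4*g - 6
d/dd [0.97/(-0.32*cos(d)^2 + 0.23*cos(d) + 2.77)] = (0.2231 - 0.6208*cos(d))*sin(d)/(-0.32*cos(d)^2 + 0.23*cos(d) + 2.77)^2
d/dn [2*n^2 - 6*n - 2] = 4*n - 6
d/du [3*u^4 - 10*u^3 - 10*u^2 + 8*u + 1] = 12*u^3 - 30*u^2 - 20*u + 8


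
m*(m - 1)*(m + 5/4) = m^3 + m^2/4 - 5*m/4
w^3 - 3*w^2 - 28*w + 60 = (w - 6)*(w - 2)*(w + 5)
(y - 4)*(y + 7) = y^2 + 3*y - 28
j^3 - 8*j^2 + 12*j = j*(j - 6)*(j - 2)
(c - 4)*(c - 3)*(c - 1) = c^3 - 8*c^2 + 19*c - 12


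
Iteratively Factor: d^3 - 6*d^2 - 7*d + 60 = (d + 3)*(d^2 - 9*d + 20) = (d - 4)*(d + 3)*(d - 5)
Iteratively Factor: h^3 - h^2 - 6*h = (h)*(h^2 - h - 6) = h*(h - 3)*(h + 2)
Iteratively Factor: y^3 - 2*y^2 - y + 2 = (y + 1)*(y^2 - 3*y + 2) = (y - 2)*(y + 1)*(y - 1)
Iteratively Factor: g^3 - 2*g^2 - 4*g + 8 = (g + 2)*(g^2 - 4*g + 4) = (g - 2)*(g + 2)*(g - 2)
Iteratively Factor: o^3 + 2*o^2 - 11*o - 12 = (o + 1)*(o^2 + o - 12) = (o + 1)*(o + 4)*(o - 3)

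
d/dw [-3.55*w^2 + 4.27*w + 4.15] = 4.27 - 7.1*w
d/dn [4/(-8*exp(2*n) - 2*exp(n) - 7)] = (64*exp(n) + 8)*exp(n)/(8*exp(2*n) + 2*exp(n) + 7)^2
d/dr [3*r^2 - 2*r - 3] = 6*r - 2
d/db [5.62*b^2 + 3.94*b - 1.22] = 11.24*b + 3.94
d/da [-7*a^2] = -14*a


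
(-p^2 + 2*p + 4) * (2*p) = -2*p^3 + 4*p^2 + 8*p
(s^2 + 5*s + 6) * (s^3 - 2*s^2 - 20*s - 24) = s^5 + 3*s^4 - 24*s^3 - 136*s^2 - 240*s - 144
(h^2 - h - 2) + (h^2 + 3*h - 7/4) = 2*h^2 + 2*h - 15/4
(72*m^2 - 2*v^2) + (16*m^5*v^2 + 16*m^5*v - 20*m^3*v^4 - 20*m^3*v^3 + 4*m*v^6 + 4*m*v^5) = 16*m^5*v^2 + 16*m^5*v - 20*m^3*v^4 - 20*m^3*v^3 + 72*m^2 + 4*m*v^6 + 4*m*v^5 - 2*v^2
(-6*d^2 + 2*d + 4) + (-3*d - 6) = -6*d^2 - d - 2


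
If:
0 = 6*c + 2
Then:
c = -1/3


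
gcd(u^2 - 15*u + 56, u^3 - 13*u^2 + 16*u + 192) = u - 8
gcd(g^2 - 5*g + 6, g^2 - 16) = 1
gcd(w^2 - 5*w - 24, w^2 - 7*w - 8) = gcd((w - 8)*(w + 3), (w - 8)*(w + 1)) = w - 8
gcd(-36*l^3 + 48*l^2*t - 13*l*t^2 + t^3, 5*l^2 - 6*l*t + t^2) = -l + t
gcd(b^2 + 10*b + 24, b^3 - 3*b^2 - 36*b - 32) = b + 4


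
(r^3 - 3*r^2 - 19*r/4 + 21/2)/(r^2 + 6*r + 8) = (r^2 - 5*r + 21/4)/(r + 4)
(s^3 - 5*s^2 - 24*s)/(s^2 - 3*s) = (s^2 - 5*s - 24)/(s - 3)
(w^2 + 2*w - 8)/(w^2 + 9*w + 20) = (w - 2)/(w + 5)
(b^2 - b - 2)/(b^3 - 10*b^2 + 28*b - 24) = (b + 1)/(b^2 - 8*b + 12)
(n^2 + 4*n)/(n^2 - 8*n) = (n + 4)/(n - 8)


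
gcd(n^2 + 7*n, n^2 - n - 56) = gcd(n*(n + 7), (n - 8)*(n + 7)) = n + 7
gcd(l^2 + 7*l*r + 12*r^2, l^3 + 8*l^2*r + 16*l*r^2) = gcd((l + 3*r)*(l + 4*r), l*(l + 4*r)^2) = l + 4*r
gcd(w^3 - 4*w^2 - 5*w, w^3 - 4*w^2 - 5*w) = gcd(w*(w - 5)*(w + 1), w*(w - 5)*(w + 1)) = w^3 - 4*w^2 - 5*w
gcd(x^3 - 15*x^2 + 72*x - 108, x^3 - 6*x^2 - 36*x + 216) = x^2 - 12*x + 36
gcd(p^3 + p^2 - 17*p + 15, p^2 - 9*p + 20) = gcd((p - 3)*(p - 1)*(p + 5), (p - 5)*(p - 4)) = 1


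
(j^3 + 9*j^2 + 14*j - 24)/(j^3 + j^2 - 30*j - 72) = (j^2 + 5*j - 6)/(j^2 - 3*j - 18)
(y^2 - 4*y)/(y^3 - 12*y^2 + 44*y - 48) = y/(y^2 - 8*y + 12)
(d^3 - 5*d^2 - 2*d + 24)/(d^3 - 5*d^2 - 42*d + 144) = (d^2 - 2*d - 8)/(d^2 - 2*d - 48)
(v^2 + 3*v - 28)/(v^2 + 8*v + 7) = (v - 4)/(v + 1)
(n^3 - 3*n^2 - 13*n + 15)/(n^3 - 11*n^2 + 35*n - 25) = (n + 3)/(n - 5)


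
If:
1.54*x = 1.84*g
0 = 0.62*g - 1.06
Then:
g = 1.71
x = 2.04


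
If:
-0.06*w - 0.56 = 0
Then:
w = -9.33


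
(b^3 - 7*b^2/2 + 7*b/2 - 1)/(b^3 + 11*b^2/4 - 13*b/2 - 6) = 2*(2*b^2 - 3*b + 1)/(4*b^2 + 19*b + 12)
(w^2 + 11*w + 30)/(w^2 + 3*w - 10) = (w + 6)/(w - 2)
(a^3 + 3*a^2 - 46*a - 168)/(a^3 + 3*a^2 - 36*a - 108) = (a^2 - 3*a - 28)/(a^2 - 3*a - 18)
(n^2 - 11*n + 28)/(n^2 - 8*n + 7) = (n - 4)/(n - 1)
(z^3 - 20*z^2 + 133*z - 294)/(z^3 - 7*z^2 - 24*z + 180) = (z^2 - 14*z + 49)/(z^2 - z - 30)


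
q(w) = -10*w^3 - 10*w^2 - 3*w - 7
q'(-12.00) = -4083.00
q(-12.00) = 15869.00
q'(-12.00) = -4083.00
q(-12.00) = 15869.00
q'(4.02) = -568.21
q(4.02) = -830.31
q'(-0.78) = -5.65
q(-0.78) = -6.00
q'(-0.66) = -2.87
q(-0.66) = -6.50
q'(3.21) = -376.32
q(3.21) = -450.43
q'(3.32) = -400.07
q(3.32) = -493.13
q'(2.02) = -165.81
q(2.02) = -136.29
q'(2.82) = -297.97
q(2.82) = -319.24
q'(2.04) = -168.65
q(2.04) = -139.63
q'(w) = -30*w^2 - 20*w - 3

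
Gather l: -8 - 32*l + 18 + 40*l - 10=8*l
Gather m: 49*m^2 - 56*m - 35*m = 49*m^2 - 91*m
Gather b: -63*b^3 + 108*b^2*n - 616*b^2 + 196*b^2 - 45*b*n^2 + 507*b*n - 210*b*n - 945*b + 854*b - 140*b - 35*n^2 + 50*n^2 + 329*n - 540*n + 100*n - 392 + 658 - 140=-63*b^3 + b^2*(108*n - 420) + b*(-45*n^2 + 297*n - 231) + 15*n^2 - 111*n + 126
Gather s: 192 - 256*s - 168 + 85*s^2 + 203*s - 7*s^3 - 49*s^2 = -7*s^3 + 36*s^2 - 53*s + 24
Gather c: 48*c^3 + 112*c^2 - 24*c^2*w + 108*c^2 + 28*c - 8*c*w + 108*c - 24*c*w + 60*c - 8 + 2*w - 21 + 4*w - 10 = 48*c^3 + c^2*(220 - 24*w) + c*(196 - 32*w) + 6*w - 39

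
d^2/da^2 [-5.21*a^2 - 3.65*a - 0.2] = -10.4200000000000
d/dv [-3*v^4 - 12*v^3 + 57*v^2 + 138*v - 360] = -12*v^3 - 36*v^2 + 114*v + 138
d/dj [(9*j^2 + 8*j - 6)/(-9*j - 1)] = (-81*j^2 - 18*j - 62)/(81*j^2 + 18*j + 1)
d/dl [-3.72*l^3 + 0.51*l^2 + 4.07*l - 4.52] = -11.16*l^2 + 1.02*l + 4.07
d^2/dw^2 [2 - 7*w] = 0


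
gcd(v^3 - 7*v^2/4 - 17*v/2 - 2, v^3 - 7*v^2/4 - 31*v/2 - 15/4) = v + 1/4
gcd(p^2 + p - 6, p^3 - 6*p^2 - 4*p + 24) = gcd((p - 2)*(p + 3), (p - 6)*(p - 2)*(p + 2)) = p - 2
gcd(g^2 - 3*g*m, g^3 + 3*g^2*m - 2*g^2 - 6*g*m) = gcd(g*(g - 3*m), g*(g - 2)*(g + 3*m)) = g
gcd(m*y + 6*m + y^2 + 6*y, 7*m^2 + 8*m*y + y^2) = m + y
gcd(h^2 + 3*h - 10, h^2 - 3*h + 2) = h - 2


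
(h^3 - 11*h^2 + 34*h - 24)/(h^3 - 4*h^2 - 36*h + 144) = (h - 1)/(h + 6)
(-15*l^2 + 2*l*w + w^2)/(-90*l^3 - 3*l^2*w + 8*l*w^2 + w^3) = 1/(6*l + w)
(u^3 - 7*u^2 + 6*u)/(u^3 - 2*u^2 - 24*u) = (u - 1)/(u + 4)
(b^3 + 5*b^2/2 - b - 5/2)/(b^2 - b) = b + 7/2 + 5/(2*b)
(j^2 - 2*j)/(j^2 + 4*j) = (j - 2)/(j + 4)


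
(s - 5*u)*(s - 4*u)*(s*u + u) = s^3*u - 9*s^2*u^2 + s^2*u + 20*s*u^3 - 9*s*u^2 + 20*u^3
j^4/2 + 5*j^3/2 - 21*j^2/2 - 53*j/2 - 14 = (j/2 + 1/2)*(j - 4)*(j + 1)*(j + 7)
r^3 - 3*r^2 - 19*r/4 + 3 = (r - 4)*(r - 1/2)*(r + 3/2)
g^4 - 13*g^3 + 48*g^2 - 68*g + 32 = (g - 8)*(g - 2)^2*(g - 1)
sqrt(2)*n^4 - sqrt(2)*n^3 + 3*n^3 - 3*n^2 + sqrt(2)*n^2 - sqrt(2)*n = n*(n - 1)*(n + sqrt(2))*(sqrt(2)*n + 1)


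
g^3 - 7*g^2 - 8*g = g*(g - 8)*(g + 1)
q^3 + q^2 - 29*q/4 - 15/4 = (q - 5/2)*(q + 1/2)*(q + 3)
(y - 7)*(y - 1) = y^2 - 8*y + 7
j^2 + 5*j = j*(j + 5)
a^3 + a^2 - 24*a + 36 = (a - 3)*(a - 2)*(a + 6)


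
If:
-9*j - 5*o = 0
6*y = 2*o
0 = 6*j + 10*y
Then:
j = -5*y/3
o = 3*y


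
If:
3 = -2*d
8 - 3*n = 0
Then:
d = -3/2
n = 8/3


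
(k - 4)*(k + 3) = k^2 - k - 12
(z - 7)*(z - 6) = z^2 - 13*z + 42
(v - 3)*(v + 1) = v^2 - 2*v - 3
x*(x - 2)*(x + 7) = x^3 + 5*x^2 - 14*x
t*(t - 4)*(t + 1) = t^3 - 3*t^2 - 4*t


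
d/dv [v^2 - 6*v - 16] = 2*v - 6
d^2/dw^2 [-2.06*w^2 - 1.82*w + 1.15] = -4.12000000000000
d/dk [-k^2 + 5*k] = 5 - 2*k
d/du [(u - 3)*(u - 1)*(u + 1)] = 3*u^2 - 6*u - 1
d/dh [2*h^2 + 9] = 4*h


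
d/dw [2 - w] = -1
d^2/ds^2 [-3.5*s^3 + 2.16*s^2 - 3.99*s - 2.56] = 4.32 - 21.0*s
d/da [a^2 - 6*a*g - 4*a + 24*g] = 2*a - 6*g - 4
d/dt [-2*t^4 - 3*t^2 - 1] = -8*t^3 - 6*t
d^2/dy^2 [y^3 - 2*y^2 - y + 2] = 6*y - 4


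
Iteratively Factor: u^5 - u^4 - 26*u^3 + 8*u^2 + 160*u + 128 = (u - 4)*(u^4 + 3*u^3 - 14*u^2 - 48*u - 32) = (u - 4)*(u + 1)*(u^3 + 2*u^2 - 16*u - 32) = (u - 4)*(u + 1)*(u + 2)*(u^2 - 16) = (u - 4)*(u + 1)*(u + 2)*(u + 4)*(u - 4)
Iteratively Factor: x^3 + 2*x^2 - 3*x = (x - 1)*(x^2 + 3*x) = (x - 1)*(x + 3)*(x)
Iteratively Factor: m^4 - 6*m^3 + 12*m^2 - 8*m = (m)*(m^3 - 6*m^2 + 12*m - 8) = m*(m - 2)*(m^2 - 4*m + 4) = m*(m - 2)^2*(m - 2)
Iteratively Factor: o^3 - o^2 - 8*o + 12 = (o + 3)*(o^2 - 4*o + 4) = (o - 2)*(o + 3)*(o - 2)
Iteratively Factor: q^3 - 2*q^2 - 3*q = (q + 1)*(q^2 - 3*q) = (q - 3)*(q + 1)*(q)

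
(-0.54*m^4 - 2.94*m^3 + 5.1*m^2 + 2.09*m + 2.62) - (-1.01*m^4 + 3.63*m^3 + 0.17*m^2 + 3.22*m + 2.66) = 0.47*m^4 - 6.57*m^3 + 4.93*m^2 - 1.13*m - 0.04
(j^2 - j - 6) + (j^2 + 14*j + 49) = 2*j^2 + 13*j + 43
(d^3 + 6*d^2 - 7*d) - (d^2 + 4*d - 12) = d^3 + 5*d^2 - 11*d + 12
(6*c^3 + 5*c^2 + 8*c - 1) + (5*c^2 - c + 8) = 6*c^3 + 10*c^2 + 7*c + 7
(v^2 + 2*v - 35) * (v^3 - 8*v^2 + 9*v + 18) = v^5 - 6*v^4 - 42*v^3 + 316*v^2 - 279*v - 630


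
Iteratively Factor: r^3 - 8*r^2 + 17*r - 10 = (r - 1)*(r^2 - 7*r + 10) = (r - 5)*(r - 1)*(r - 2)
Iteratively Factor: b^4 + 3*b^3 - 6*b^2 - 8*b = (b)*(b^3 + 3*b^2 - 6*b - 8) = b*(b + 4)*(b^2 - b - 2) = b*(b + 1)*(b + 4)*(b - 2)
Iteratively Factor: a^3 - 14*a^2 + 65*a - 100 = (a - 4)*(a^2 - 10*a + 25) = (a - 5)*(a - 4)*(a - 5)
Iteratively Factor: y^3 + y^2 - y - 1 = (y + 1)*(y^2 - 1) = (y - 1)*(y + 1)*(y + 1)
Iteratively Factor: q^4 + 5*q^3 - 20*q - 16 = (q + 2)*(q^3 + 3*q^2 - 6*q - 8) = (q - 2)*(q + 2)*(q^2 + 5*q + 4) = (q - 2)*(q + 1)*(q + 2)*(q + 4)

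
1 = 1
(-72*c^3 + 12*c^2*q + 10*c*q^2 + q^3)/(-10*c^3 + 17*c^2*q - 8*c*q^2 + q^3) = (36*c^2 + 12*c*q + q^2)/(5*c^2 - 6*c*q + q^2)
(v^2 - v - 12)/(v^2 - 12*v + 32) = (v + 3)/(v - 8)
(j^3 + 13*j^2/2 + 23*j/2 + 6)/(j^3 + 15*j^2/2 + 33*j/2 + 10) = (2*j + 3)/(2*j + 5)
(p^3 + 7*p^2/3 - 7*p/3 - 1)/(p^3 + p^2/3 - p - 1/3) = (p + 3)/(p + 1)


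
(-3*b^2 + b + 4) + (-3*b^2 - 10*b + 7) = -6*b^2 - 9*b + 11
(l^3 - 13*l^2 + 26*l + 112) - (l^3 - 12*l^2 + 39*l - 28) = -l^2 - 13*l + 140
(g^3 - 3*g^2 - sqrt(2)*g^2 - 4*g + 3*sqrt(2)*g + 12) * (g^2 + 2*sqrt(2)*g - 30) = g^5 - 3*g^4 + sqrt(2)*g^4 - 38*g^3 - 3*sqrt(2)*g^3 + 22*sqrt(2)*g^2 + 114*g^2 - 66*sqrt(2)*g + 120*g - 360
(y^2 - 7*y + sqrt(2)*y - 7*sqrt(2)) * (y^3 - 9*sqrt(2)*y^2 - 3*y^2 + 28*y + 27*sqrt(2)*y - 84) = y^5 - 8*sqrt(2)*y^4 - 10*y^4 + 31*y^3 + 80*sqrt(2)*y^3 - 140*sqrt(2)*y^2 - 100*y^2 - 280*sqrt(2)*y + 210*y + 588*sqrt(2)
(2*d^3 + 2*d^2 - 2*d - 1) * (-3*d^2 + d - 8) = -6*d^5 - 4*d^4 - 8*d^3 - 15*d^2 + 15*d + 8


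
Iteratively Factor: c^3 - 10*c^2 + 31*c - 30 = (c - 5)*(c^2 - 5*c + 6) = (c - 5)*(c - 3)*(c - 2)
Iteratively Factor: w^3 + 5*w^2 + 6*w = (w)*(w^2 + 5*w + 6) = w*(w + 3)*(w + 2)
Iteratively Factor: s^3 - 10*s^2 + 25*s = (s - 5)*(s^2 - 5*s) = (s - 5)^2*(s)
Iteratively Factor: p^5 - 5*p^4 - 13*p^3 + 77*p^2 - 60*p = (p - 3)*(p^4 - 2*p^3 - 19*p^2 + 20*p) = (p - 3)*(p - 1)*(p^3 - p^2 - 20*p) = (p - 5)*(p - 3)*(p - 1)*(p^2 + 4*p) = p*(p - 5)*(p - 3)*(p - 1)*(p + 4)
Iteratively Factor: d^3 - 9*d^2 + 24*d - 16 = (d - 4)*(d^2 - 5*d + 4) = (d - 4)*(d - 1)*(d - 4)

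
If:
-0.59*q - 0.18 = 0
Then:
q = -0.31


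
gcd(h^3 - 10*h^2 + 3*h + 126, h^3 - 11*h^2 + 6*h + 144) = h^2 - 3*h - 18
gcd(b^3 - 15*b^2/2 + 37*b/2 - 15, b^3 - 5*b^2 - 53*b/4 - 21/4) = 1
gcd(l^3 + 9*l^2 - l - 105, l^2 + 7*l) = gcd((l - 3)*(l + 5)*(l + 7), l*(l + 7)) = l + 7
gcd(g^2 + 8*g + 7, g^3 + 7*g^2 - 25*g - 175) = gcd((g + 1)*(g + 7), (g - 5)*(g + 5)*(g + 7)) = g + 7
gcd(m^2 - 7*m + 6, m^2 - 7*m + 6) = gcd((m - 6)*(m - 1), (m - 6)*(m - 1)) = m^2 - 7*m + 6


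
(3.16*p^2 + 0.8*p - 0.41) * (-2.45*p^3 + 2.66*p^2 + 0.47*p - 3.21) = -7.742*p^5 + 6.4456*p^4 + 4.6177*p^3 - 10.8582*p^2 - 2.7607*p + 1.3161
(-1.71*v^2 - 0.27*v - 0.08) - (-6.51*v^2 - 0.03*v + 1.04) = 4.8*v^2 - 0.24*v - 1.12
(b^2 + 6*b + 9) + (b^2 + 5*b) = 2*b^2 + 11*b + 9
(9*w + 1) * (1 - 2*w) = -18*w^2 + 7*w + 1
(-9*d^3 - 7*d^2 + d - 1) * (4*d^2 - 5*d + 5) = -36*d^5 + 17*d^4 - 6*d^3 - 44*d^2 + 10*d - 5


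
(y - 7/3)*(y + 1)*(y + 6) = y^3 + 14*y^2/3 - 31*y/3 - 14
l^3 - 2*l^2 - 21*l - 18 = (l - 6)*(l + 1)*(l + 3)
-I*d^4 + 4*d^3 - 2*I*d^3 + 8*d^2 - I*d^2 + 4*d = d*(d + 1)*(d + 4*I)*(-I*d - I)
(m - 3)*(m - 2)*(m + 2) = m^3 - 3*m^2 - 4*m + 12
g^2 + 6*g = g*(g + 6)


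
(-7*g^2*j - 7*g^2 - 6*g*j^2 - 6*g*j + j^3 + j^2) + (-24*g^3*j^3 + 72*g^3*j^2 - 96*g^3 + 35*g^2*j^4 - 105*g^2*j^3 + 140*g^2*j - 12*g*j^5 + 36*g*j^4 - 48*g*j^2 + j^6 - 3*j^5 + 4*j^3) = -24*g^3*j^3 + 72*g^3*j^2 - 96*g^3 + 35*g^2*j^4 - 105*g^2*j^3 + 133*g^2*j - 7*g^2 - 12*g*j^5 + 36*g*j^4 - 54*g*j^2 - 6*g*j + j^6 - 3*j^5 + 5*j^3 + j^2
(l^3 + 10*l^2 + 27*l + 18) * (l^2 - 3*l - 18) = l^5 + 7*l^4 - 21*l^3 - 243*l^2 - 540*l - 324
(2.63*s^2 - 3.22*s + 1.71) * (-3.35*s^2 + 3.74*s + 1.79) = -8.8105*s^4 + 20.6232*s^3 - 13.0636*s^2 + 0.6316*s + 3.0609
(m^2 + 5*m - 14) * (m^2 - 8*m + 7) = m^4 - 3*m^3 - 47*m^2 + 147*m - 98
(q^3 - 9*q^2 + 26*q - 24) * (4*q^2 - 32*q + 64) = 4*q^5 - 68*q^4 + 456*q^3 - 1504*q^2 + 2432*q - 1536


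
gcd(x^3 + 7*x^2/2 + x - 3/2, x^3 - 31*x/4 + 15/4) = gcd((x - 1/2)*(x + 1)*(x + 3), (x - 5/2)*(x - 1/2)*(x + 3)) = x^2 + 5*x/2 - 3/2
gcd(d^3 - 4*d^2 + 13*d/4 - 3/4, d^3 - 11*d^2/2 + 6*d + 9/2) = d - 3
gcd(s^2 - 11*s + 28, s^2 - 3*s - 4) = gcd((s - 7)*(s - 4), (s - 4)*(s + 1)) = s - 4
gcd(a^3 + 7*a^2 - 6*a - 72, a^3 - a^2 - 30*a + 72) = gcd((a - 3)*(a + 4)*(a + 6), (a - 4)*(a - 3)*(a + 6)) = a^2 + 3*a - 18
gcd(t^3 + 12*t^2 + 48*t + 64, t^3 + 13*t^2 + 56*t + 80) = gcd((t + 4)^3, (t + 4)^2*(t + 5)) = t^2 + 8*t + 16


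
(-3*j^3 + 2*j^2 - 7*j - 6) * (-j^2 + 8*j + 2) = 3*j^5 - 26*j^4 + 17*j^3 - 46*j^2 - 62*j - 12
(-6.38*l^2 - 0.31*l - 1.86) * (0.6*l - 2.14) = -3.828*l^3 + 13.4672*l^2 - 0.4526*l + 3.9804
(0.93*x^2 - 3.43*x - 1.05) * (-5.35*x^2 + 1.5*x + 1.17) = -4.9755*x^4 + 19.7455*x^3 + 1.5606*x^2 - 5.5881*x - 1.2285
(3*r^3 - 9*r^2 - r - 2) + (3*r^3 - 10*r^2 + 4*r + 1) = 6*r^3 - 19*r^2 + 3*r - 1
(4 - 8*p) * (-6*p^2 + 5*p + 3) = 48*p^3 - 64*p^2 - 4*p + 12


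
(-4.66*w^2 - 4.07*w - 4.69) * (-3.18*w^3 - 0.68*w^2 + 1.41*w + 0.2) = 14.8188*w^5 + 16.1114*w^4 + 11.1112*w^3 - 3.4815*w^2 - 7.4269*w - 0.938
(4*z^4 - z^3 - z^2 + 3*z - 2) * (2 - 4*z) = -16*z^5 + 12*z^4 + 2*z^3 - 14*z^2 + 14*z - 4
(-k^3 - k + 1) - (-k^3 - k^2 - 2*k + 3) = k^2 + k - 2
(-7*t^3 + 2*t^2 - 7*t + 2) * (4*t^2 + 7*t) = -28*t^5 - 41*t^4 - 14*t^3 - 41*t^2 + 14*t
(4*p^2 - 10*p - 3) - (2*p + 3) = 4*p^2 - 12*p - 6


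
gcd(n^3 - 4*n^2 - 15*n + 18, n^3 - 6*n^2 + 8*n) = 1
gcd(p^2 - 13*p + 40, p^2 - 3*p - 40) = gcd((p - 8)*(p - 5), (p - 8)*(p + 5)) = p - 8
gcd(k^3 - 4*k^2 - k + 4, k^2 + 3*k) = 1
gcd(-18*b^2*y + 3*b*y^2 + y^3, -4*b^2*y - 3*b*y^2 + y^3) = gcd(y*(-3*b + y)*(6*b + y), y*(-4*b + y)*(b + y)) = y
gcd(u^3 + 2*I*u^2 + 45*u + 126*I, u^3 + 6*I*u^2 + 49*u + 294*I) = u^2 - I*u + 42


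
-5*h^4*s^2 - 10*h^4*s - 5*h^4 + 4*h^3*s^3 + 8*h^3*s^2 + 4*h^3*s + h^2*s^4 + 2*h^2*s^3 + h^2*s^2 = (-h + s)*(5*h + s)*(h*s + h)^2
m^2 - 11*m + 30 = (m - 6)*(m - 5)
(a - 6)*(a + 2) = a^2 - 4*a - 12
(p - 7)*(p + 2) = p^2 - 5*p - 14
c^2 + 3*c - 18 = (c - 3)*(c + 6)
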